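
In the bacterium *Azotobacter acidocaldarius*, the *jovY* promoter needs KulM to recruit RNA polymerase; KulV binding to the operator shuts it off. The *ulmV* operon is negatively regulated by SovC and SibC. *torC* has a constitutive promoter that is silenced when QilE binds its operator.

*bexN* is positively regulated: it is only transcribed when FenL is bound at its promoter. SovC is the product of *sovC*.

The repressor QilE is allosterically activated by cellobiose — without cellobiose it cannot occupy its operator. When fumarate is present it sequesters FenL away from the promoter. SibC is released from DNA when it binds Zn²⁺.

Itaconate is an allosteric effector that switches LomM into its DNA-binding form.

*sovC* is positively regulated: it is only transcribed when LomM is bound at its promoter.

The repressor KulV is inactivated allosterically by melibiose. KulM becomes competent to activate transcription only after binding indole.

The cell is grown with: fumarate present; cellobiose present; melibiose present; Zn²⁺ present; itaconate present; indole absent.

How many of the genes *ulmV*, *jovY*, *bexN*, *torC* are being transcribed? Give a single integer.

Itaconate is present, so LomM is active.
No repressor is bound and LomM is active, so *sovC* is transcribed.
So SovC is produced and active.
Zn²⁺ is present, so SibC is inactive.
With repressor SovC bound, *ulmV* is not transcribed.
→ *ulmV* is OFF.
Melibiose is present, so KulV is inactive.
Indole is absent, so KulM is inactive.
Required activator KulM is absent, so *jovY* is not transcribed.
→ *jovY* is OFF.
Fumarate is present, so FenL is inactive.
Required activator FenL is absent, so *bexN* is not transcribed.
→ *bexN* is OFF.
Cellobiose is present, so QilE is active.
With repressor QilE bound, *torC* is not transcribed.
→ *torC* is OFF.
0 of the 4 genes are transcribed.

0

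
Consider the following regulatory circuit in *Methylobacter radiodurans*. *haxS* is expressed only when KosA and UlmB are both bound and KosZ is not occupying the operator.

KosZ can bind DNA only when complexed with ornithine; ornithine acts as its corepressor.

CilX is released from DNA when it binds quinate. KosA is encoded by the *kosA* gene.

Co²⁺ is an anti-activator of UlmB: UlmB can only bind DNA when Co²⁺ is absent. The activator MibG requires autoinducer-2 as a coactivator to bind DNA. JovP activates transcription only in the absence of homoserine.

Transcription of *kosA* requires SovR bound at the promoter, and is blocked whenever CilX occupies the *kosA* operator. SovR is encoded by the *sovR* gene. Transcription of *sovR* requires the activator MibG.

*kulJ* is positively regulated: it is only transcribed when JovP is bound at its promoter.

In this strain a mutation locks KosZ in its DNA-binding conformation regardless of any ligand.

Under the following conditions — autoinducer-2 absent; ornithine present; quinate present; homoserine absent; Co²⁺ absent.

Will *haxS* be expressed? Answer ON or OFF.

OFF

Quinate is present, so CilX is inactive.
Autoinducer-2 is absent, so MibG is inactive.
Required activator MibG is absent, so *sovR* is not transcribed.
So SovR is not produced.
Required activator SovR is absent, so *kosA* is not transcribed.
So KosA is not produced.
KosZ is constitutively active in this strain.
Co²⁺ is absent, so UlmB is active.
With repressor KosZ bound, *haxS* is not transcribed.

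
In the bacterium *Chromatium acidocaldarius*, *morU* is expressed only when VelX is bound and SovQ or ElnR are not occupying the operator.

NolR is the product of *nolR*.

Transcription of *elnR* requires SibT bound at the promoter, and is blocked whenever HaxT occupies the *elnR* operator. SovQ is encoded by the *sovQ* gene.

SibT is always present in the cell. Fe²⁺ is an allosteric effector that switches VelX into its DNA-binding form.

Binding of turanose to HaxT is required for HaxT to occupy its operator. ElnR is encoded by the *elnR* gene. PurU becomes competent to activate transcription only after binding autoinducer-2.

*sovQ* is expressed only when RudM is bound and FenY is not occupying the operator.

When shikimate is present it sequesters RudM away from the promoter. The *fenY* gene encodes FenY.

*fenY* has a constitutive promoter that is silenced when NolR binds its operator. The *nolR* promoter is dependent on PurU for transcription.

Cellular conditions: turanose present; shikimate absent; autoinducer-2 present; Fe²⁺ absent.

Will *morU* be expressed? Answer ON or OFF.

OFF

Shikimate is absent, so RudM is active.
Autoinducer-2 is present, so PurU is active.
No repressor is bound and PurU is active, so *nolR* is transcribed.
So NolR is produced and active.
With repressor NolR bound, *fenY* is not transcribed.
So FenY is not produced.
No repressor is bound and RudM is active, so *sovQ* is transcribed.
So SovQ is produced and active.
Fe²⁺ is absent, so VelX is inactive.
SibT is produced constitutively and is active.
Turanose is present, so HaxT is active.
With repressor HaxT bound, *elnR* is not transcribed.
So ElnR is not produced.
With repressor SovQ bound, *morU* is not transcribed.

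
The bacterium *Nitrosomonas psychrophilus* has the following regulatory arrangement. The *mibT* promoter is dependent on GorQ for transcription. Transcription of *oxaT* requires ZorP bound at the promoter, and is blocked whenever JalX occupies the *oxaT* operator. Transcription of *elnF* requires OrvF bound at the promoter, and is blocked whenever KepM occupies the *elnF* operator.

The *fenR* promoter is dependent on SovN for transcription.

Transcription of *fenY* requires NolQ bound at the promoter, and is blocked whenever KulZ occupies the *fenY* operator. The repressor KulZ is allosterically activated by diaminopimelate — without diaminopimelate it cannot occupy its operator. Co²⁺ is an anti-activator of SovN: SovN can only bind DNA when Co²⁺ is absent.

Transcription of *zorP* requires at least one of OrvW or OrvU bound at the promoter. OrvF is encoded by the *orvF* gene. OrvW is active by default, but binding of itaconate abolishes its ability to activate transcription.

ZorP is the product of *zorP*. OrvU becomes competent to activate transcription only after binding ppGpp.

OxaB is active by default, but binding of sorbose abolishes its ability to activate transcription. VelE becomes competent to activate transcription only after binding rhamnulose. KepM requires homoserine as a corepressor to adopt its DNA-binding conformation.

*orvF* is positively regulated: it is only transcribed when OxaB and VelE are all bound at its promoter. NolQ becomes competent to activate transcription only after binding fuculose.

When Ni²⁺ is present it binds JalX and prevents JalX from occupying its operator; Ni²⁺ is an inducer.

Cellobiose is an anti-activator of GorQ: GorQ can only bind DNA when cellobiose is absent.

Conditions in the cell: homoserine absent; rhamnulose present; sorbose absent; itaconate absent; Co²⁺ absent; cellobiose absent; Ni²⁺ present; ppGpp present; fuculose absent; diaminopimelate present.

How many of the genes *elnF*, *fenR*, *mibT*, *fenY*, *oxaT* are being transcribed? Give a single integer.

4

Sorbose is absent, so OxaB is active.
Rhamnulose is present, so VelE is active.
No repressor is bound and OxaB and VelE are active, so *orvF* is transcribed.
So OrvF is produced and active.
Homoserine is absent, so KepM is inactive.
No repressor is bound and OrvF is active, so *elnF* is transcribed.
→ *elnF* is ON.
Co²⁺ is absent, so SovN is active.
No repressor is bound and SovN is active, so *fenR* is transcribed.
→ *fenR* is ON.
Cellobiose is absent, so GorQ is active.
No repressor is bound and GorQ is active, so *mibT* is transcribed.
→ *mibT* is ON.
Diaminopimelate is present, so KulZ is active.
Fuculose is absent, so NolQ is inactive.
With repressor KulZ bound, *fenY* is not transcribed.
→ *fenY* is OFF.
Itaconate is absent, so OrvW is active.
ppGpp is present, so OrvU is active.
Activator OrvW is present, so *zorP* is transcribed.
So ZorP is produced and active.
Ni²⁺ is present, so JalX is inactive.
No repressor is bound and ZorP is active, so *oxaT* is transcribed.
→ *oxaT* is ON.
4 of the 5 genes are transcribed.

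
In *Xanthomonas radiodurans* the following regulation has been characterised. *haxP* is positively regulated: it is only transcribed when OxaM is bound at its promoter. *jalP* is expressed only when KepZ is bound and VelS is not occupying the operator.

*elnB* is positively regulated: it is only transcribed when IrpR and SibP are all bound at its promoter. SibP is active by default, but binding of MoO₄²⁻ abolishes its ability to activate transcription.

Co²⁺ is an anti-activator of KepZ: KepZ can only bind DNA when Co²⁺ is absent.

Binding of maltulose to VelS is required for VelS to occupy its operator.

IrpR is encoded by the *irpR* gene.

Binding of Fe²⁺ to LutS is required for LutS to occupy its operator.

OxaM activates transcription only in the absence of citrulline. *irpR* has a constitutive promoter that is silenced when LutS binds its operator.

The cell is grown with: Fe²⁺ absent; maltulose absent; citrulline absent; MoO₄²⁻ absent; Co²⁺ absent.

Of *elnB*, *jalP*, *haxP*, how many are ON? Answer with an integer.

Fe²⁺ is absent, so LutS is inactive.
With no repressor bound, *irpR* is transcribed.
So IrpR is produced and active.
MoO₄²⁻ is absent, so SibP is active.
No repressor is bound and IrpR and SibP are active, so *elnB* is transcribed.
→ *elnB* is ON.
Maltulose is absent, so VelS is inactive.
Co²⁺ is absent, so KepZ is active.
No repressor is bound and KepZ is active, so *jalP* is transcribed.
→ *jalP* is ON.
Citrulline is absent, so OxaM is active.
No repressor is bound and OxaM is active, so *haxP* is transcribed.
→ *haxP* is ON.
3 of the 3 genes are transcribed.

3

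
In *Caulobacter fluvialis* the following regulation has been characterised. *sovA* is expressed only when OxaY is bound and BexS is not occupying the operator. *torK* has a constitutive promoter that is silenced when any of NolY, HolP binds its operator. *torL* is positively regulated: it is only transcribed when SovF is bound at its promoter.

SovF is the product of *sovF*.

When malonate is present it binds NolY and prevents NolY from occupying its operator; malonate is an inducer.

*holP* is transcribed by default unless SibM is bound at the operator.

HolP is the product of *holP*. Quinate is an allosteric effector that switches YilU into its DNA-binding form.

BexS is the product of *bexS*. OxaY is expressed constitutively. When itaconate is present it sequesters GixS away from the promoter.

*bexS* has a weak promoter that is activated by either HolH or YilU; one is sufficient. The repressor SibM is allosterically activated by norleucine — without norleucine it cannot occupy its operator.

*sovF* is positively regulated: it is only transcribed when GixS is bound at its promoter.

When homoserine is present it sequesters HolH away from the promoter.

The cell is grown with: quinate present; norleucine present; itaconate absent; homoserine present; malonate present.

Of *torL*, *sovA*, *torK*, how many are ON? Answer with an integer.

2

Itaconate is absent, so GixS is active.
No repressor is bound and GixS is active, so *sovF* is transcribed.
So SovF is produced and active.
No repressor is bound and SovF is active, so *torL* is transcribed.
→ *torL* is ON.
OxaY is produced constitutively and is active.
Homoserine is present, so HolH is inactive.
Quinate is present, so YilU is active.
Activator YilU is present, so *bexS* is transcribed.
So BexS is produced and active.
With repressor BexS bound, *sovA* is not transcribed.
→ *sovA* is OFF.
Malonate is present, so NolY is inactive.
Norleucine is present, so SibM is active.
With repressor SibM bound, *holP* is not transcribed.
So HolP is not produced.
With no repressor bound, *torK* is transcribed.
→ *torK* is ON.
2 of the 3 genes are transcribed.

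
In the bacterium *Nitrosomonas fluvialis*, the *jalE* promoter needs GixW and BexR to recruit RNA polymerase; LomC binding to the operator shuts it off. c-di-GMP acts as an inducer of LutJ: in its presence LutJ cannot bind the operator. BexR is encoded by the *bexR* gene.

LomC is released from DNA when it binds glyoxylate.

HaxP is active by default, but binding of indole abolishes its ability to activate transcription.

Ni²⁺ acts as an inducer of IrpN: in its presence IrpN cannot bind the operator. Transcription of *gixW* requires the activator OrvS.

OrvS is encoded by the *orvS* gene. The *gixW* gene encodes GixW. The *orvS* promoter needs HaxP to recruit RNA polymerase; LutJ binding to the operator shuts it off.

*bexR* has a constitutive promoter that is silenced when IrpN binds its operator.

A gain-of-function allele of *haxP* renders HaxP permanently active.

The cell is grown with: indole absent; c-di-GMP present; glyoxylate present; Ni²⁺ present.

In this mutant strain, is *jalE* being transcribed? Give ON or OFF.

c-di-GMP is present, so LutJ is inactive.
HaxP is constitutively active in this strain.
No repressor is bound and HaxP is active, so *orvS* is transcribed.
So OrvS is produced and active.
No repressor is bound and OrvS is active, so *gixW* is transcribed.
So GixW is produced and active.
Ni²⁺ is present, so IrpN is inactive.
With no repressor bound, *bexR* is transcribed.
So BexR is produced and active.
Glyoxylate is present, so LomC is inactive.
No repressor is bound and GixW and BexR are active, so *jalE* is transcribed.

ON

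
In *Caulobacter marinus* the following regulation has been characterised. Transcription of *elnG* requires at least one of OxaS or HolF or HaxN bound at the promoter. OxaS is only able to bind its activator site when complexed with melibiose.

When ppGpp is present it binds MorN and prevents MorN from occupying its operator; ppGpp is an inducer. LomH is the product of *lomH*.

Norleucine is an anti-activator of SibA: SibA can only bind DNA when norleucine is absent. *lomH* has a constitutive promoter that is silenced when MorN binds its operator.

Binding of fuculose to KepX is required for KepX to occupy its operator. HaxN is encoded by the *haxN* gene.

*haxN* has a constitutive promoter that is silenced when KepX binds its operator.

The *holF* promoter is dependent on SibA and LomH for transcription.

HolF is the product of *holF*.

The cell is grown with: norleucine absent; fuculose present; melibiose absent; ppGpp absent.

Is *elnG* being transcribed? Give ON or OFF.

Melibiose is absent, so OxaS is inactive.
Norleucine is absent, so SibA is active.
ppGpp is absent, so MorN is active.
With repressor MorN bound, *lomH* is not transcribed.
So LomH is not produced.
Required activator LomH is absent, so *holF* is not transcribed.
So HolF is not produced.
Fuculose is present, so KepX is active.
With repressor KepX bound, *haxN* is not transcribed.
So HaxN is not produced.
No activator is available at the *elnG* promoter, so *elnG* is not transcribed.

OFF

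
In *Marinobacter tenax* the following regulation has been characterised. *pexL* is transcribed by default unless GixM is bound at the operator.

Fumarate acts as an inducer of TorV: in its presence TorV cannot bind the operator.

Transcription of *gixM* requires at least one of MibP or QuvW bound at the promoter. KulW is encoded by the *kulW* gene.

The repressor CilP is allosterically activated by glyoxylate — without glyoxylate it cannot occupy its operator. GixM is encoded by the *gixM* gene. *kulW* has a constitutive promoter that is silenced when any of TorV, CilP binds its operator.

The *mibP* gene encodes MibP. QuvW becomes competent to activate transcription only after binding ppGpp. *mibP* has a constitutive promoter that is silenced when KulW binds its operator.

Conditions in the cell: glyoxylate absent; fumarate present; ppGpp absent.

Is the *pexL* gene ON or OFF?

ON

Fumarate is present, so TorV is inactive.
Glyoxylate is absent, so CilP is inactive.
With no repressor bound, *kulW* is transcribed.
So KulW is produced and active.
With repressor KulW bound, *mibP* is not transcribed.
So MibP is not produced.
ppGpp is absent, so QuvW is inactive.
No activator is available at the *gixM* promoter, so *gixM* is not transcribed.
So GixM is not produced.
With no repressor bound, *pexL* is transcribed.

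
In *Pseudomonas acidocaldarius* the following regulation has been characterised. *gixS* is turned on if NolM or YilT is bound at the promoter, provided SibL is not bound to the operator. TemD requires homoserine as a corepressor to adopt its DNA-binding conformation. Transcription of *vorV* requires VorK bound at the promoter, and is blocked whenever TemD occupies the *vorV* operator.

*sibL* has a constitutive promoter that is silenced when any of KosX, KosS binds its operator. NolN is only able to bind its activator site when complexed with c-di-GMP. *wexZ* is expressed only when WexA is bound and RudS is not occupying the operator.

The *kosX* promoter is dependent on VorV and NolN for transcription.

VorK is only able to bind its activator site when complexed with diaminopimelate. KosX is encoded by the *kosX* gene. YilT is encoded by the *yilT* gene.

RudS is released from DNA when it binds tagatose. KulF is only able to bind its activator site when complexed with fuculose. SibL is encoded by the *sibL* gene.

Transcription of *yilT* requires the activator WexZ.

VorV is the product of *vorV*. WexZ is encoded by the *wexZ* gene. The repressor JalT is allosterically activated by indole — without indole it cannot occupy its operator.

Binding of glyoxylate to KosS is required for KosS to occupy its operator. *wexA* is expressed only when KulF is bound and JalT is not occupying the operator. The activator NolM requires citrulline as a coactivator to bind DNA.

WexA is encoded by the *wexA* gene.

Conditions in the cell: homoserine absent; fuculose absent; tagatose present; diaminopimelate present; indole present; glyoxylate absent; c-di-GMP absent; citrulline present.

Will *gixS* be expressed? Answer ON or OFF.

OFF

Diaminopimelate is present, so VorK is active.
Homoserine is absent, so TemD is inactive.
No repressor is bound and VorK is active, so *vorV* is transcribed.
So VorV is produced and active.
c-di-GMP is absent, so NolN is inactive.
Required activator NolN is absent, so *kosX* is not transcribed.
So KosX is not produced.
Glyoxylate is absent, so KosS is inactive.
With no repressor bound, *sibL* is transcribed.
So SibL is produced and active.
Citrulline is present, so NolM is active.
Fuculose is absent, so KulF is inactive.
Indole is present, so JalT is active.
With repressor JalT bound, *wexA* is not transcribed.
So WexA is not produced.
Tagatose is present, so RudS is inactive.
Required activator WexA is absent, so *wexZ* is not transcribed.
So WexZ is not produced.
Required activator WexZ is absent, so *yilT* is not transcribed.
So YilT is not produced.
With repressor SibL bound, *gixS* is not transcribed.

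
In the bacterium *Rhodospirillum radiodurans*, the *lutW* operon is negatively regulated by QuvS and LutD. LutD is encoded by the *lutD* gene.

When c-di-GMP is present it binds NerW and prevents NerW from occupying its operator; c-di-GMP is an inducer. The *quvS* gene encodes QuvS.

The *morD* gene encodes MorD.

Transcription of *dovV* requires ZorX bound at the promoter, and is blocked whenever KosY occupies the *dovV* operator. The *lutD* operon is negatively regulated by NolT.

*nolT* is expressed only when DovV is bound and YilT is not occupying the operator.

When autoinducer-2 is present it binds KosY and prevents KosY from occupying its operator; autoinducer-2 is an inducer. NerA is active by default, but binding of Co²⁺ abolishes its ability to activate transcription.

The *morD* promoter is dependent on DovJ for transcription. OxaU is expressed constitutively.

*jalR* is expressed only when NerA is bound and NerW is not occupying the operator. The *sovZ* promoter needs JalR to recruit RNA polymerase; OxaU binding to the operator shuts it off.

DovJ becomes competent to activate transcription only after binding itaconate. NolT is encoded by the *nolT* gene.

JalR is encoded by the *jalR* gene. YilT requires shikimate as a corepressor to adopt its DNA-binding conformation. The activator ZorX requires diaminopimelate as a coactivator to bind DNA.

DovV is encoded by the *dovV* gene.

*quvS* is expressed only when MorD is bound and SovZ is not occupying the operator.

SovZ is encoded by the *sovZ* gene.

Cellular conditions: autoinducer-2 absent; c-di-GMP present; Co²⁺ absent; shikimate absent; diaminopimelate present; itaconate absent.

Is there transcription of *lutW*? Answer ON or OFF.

OFF

Itaconate is absent, so DovJ is inactive.
Required activator DovJ is absent, so *morD* is not transcribed.
So MorD is not produced.
c-di-GMP is present, so NerW is inactive.
Co²⁺ is absent, so NerA is active.
No repressor is bound and NerA is active, so *jalR* is transcribed.
So JalR is produced and active.
OxaU is produced constitutively and is active.
With repressor OxaU bound, *sovZ* is not transcribed.
So SovZ is not produced.
Required activator MorD is absent, so *quvS* is not transcribed.
So QuvS is not produced.
Shikimate is absent, so YilT is inactive.
Autoinducer-2 is absent, so KosY is active.
Diaminopimelate is present, so ZorX is active.
With repressor KosY bound, *dovV* is not transcribed.
So DovV is not produced.
Required activator DovV is absent, so *nolT* is not transcribed.
So NolT is not produced.
With no repressor bound, *lutD* is transcribed.
So LutD is produced and active.
With repressor LutD bound, *lutW* is not transcribed.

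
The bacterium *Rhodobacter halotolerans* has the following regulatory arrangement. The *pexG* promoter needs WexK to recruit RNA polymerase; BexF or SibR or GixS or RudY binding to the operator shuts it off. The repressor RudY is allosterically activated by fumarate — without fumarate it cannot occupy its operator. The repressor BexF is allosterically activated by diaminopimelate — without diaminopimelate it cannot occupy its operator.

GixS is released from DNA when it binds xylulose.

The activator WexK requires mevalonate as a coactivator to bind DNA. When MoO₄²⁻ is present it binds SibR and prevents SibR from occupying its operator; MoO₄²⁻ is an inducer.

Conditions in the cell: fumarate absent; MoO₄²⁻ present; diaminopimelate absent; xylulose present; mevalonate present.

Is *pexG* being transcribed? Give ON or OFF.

Diaminopimelate is absent, so BexF is inactive.
MoO₄²⁻ is present, so SibR is inactive.
Xylulose is present, so GixS is inactive.
Mevalonate is present, so WexK is active.
Fumarate is absent, so RudY is inactive.
No repressor is bound and WexK is active, so *pexG* is transcribed.

ON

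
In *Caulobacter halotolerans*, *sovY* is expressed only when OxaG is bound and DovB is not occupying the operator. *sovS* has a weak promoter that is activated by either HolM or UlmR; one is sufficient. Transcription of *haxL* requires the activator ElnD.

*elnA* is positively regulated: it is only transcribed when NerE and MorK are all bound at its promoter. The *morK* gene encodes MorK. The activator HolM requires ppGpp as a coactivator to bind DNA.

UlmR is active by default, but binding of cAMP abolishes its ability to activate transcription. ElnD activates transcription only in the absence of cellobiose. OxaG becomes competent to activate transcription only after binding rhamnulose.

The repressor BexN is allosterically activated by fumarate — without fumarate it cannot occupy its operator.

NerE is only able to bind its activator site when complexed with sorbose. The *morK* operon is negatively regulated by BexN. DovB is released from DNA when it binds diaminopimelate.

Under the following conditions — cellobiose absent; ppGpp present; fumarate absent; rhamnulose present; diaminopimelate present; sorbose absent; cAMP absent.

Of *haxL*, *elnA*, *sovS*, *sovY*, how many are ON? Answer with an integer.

Cellobiose is absent, so ElnD is active.
No repressor is bound and ElnD is active, so *haxL* is transcribed.
→ *haxL* is ON.
Sorbose is absent, so NerE is inactive.
Fumarate is absent, so BexN is inactive.
With no repressor bound, *morK* is transcribed.
So MorK is produced and active.
Required activator NerE is absent, so *elnA* is not transcribed.
→ *elnA* is OFF.
ppGpp is present, so HolM is active.
cAMP is absent, so UlmR is active.
Activator HolM is present, so *sovS* is transcribed.
→ *sovS* is ON.
Rhamnulose is present, so OxaG is active.
Diaminopimelate is present, so DovB is inactive.
No repressor is bound and OxaG is active, so *sovY* is transcribed.
→ *sovY* is ON.
3 of the 4 genes are transcribed.

3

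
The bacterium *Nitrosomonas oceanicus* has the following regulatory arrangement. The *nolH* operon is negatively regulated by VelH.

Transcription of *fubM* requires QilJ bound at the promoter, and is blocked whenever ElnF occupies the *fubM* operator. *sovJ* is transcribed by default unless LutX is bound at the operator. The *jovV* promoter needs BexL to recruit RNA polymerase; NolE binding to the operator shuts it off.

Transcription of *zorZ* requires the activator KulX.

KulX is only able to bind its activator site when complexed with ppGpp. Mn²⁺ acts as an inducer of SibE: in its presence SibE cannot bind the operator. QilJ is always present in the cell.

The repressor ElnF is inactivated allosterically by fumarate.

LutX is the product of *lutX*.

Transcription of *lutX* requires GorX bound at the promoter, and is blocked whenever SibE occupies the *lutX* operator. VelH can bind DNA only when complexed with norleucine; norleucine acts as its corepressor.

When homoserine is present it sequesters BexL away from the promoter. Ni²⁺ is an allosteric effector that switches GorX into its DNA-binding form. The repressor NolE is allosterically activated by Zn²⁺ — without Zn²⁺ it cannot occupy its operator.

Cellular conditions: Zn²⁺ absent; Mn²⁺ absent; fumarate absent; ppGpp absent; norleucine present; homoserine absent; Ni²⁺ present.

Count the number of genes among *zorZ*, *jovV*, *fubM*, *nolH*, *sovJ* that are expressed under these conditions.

ppGpp is absent, so KulX is inactive.
Required activator KulX is absent, so *zorZ* is not transcribed.
→ *zorZ* is OFF.
Homoserine is absent, so BexL is active.
Zn²⁺ is absent, so NolE is inactive.
No repressor is bound and BexL is active, so *jovV* is transcribed.
→ *jovV* is ON.
QilJ is produced constitutively and is active.
Fumarate is absent, so ElnF is active.
With repressor ElnF bound, *fubM* is not transcribed.
→ *fubM* is OFF.
Norleucine is present, so VelH is active.
With repressor VelH bound, *nolH* is not transcribed.
→ *nolH* is OFF.
Mn²⁺ is absent, so SibE is active.
Ni²⁺ is present, so GorX is active.
With repressor SibE bound, *lutX* is not transcribed.
So LutX is not produced.
With no repressor bound, *sovJ* is transcribed.
→ *sovJ* is ON.
2 of the 5 genes are transcribed.

2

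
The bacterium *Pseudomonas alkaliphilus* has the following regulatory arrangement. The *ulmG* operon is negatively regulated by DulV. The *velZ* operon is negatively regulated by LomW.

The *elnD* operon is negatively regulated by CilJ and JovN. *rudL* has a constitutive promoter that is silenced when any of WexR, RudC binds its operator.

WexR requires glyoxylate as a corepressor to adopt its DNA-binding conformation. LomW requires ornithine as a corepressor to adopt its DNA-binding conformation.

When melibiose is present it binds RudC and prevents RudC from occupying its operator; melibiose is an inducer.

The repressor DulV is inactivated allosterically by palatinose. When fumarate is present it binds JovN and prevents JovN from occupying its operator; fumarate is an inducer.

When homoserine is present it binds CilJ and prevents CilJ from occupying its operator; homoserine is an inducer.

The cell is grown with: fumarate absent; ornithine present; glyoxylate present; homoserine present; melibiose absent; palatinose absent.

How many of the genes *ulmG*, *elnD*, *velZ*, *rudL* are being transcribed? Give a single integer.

0

Palatinose is absent, so DulV is active.
With repressor DulV bound, *ulmG* is not transcribed.
→ *ulmG* is OFF.
Homoserine is present, so CilJ is inactive.
Fumarate is absent, so JovN is active.
With repressor JovN bound, *elnD* is not transcribed.
→ *elnD* is OFF.
Ornithine is present, so LomW is active.
With repressor LomW bound, *velZ* is not transcribed.
→ *velZ* is OFF.
Glyoxylate is present, so WexR is active.
Melibiose is absent, so RudC is active.
With repressor WexR bound, *rudL* is not transcribed.
→ *rudL* is OFF.
0 of the 4 genes are transcribed.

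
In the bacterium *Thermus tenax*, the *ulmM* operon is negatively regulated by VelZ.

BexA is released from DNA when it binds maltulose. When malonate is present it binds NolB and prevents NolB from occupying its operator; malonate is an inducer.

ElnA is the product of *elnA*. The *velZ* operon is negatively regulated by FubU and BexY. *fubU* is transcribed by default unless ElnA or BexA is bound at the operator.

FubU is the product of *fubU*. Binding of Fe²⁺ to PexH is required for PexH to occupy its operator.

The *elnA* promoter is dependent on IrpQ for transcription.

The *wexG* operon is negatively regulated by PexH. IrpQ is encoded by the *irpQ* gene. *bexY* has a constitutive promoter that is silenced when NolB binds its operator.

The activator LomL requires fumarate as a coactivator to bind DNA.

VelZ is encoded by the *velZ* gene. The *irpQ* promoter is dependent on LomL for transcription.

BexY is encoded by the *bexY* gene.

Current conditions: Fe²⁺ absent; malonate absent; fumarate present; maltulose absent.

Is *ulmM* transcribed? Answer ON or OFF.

Fumarate is present, so LomL is active.
No repressor is bound and LomL is active, so *irpQ* is transcribed.
So IrpQ is produced and active.
No repressor is bound and IrpQ is active, so *elnA* is transcribed.
So ElnA is produced and active.
Maltulose is absent, so BexA is active.
With repressor ElnA bound, *fubU* is not transcribed.
So FubU is not produced.
Malonate is absent, so NolB is active.
With repressor NolB bound, *bexY* is not transcribed.
So BexY is not produced.
With no repressor bound, *velZ* is transcribed.
So VelZ is produced and active.
With repressor VelZ bound, *ulmM* is not transcribed.

OFF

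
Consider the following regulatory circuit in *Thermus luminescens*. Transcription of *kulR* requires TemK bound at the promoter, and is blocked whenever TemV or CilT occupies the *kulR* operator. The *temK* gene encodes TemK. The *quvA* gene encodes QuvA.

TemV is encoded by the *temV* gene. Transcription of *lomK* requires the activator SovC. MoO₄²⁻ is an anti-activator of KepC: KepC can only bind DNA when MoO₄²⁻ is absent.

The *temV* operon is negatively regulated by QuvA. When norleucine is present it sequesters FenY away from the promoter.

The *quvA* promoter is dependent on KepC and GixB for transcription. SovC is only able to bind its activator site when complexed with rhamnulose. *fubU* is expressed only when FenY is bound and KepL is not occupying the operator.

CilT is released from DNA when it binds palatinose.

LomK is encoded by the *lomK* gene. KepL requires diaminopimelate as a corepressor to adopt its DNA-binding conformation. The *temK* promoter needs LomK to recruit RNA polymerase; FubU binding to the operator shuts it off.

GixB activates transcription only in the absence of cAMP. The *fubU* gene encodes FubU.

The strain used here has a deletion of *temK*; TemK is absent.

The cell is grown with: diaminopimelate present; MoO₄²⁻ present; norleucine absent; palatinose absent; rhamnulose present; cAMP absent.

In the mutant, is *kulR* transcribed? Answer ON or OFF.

MoO₄²⁻ is present, so KepC is inactive.
cAMP is absent, so GixB is active.
Required activator KepC is absent, so *quvA* is not transcribed.
So QuvA is not produced.
With no repressor bound, *temV* is transcribed.
So TemV is produced and active.
TemK is non-functional in this strain, so it has no effect.
Palatinose is absent, so CilT is active.
With repressor TemV bound, *kulR* is not transcribed.

OFF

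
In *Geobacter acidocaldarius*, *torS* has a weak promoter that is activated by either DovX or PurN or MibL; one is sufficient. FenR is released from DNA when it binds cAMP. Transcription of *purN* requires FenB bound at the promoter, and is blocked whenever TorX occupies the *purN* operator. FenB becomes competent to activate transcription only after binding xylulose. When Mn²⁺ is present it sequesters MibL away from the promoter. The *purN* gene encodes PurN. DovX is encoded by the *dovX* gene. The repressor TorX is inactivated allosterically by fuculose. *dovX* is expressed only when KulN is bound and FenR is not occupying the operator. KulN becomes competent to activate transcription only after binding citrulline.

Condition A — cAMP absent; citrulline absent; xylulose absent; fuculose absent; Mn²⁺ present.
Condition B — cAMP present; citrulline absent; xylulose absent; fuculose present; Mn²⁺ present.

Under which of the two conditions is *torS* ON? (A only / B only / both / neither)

Condition A:
cAMP is absent, so FenR is active.
Citrulline is absent, so KulN is inactive.
With repressor FenR bound, *dovX* is not transcribed.
So DovX is not produced.
Xylulose is absent, so FenB is inactive.
Fuculose is absent, so TorX is active.
With repressor TorX bound, *purN* is not transcribed.
So PurN is not produced.
Mn²⁺ is present, so MibL is inactive.
No activator is available at the *torS* promoter, so *torS* is not transcribed.
→ *torS* is OFF in A.
Condition B:
cAMP is present, so FenR is inactive.
Citrulline is absent, so KulN is inactive.
Required activator KulN is absent, so *dovX* is not transcribed.
So DovX is not produced.
Xylulose is absent, so FenB is inactive.
Fuculose is present, so TorX is inactive.
Required activator FenB is absent, so *purN* is not transcribed.
So PurN is not produced.
Mn²⁺ is present, so MibL is inactive.
No activator is available at the *torS* promoter, so *torS* is not transcribed.
→ *torS* is OFF in B.

neither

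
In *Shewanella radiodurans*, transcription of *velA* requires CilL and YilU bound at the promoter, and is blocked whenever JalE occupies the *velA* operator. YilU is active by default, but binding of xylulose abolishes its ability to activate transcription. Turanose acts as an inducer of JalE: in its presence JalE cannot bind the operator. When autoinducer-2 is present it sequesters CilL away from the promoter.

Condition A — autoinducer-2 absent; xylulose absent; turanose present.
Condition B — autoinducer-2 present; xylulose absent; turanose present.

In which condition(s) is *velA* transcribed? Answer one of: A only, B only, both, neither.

Condition A:
Autoinducer-2 is absent, so CilL is active.
Xylulose is absent, so YilU is active.
Turanose is present, so JalE is inactive.
No repressor is bound and CilL and YilU are active, so *velA* is transcribed.
→ *velA* is ON in A.
Condition B:
Autoinducer-2 is present, so CilL is inactive.
Xylulose is absent, so YilU is active.
Turanose is present, so JalE is inactive.
Required activator CilL is absent, so *velA* is not transcribed.
→ *velA* is OFF in B.

A only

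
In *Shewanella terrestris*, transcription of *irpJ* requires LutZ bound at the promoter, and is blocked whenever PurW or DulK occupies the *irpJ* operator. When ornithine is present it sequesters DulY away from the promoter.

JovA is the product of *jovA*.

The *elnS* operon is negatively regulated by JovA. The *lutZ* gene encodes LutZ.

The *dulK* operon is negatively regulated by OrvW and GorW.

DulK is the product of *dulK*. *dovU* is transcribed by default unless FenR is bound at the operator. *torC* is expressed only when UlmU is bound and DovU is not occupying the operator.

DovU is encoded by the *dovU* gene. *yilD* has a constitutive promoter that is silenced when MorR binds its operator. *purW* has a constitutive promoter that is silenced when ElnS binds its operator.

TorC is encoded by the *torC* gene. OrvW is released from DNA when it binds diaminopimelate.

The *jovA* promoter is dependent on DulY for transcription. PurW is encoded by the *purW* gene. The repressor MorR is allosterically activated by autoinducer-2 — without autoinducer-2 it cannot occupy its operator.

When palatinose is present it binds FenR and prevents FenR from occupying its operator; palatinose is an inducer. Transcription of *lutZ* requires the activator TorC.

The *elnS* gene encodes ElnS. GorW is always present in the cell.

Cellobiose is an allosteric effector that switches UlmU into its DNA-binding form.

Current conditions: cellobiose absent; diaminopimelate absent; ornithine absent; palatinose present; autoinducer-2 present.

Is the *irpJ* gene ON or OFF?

OFF

Palatinose is present, so FenR is inactive.
With no repressor bound, *dovU* is transcribed.
So DovU is produced and active.
Cellobiose is absent, so UlmU is inactive.
With repressor DovU bound, *torC* is not transcribed.
So TorC is not produced.
Required activator TorC is absent, so *lutZ* is not transcribed.
So LutZ is not produced.
Ornithine is absent, so DulY is active.
No repressor is bound and DulY is active, so *jovA* is transcribed.
So JovA is produced and active.
With repressor JovA bound, *elnS* is not transcribed.
So ElnS is not produced.
With no repressor bound, *purW* is transcribed.
So PurW is produced and active.
Diaminopimelate is absent, so OrvW is active.
GorW is produced constitutively and is active.
With repressor OrvW bound, *dulK* is not transcribed.
So DulK is not produced.
With repressor PurW bound, *irpJ* is not transcribed.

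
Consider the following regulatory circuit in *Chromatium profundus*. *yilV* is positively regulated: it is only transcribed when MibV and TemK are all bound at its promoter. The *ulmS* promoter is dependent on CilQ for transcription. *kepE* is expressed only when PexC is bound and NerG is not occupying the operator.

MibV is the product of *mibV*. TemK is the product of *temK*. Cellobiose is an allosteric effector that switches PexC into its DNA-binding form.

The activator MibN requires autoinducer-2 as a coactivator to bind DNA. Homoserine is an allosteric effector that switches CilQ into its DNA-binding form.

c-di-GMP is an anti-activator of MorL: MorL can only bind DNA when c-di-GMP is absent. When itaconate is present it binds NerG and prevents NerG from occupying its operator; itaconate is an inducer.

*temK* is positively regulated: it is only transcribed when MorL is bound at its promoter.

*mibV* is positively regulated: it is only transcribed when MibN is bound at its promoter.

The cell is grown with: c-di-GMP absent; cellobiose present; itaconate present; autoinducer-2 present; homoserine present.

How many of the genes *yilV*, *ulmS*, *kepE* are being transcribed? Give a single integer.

Autoinducer-2 is present, so MibN is active.
No repressor is bound and MibN is active, so *mibV* is transcribed.
So MibV is produced and active.
c-di-GMP is absent, so MorL is active.
No repressor is bound and MorL is active, so *temK* is transcribed.
So TemK is produced and active.
No repressor is bound and MibV and TemK are active, so *yilV* is transcribed.
→ *yilV* is ON.
Homoserine is present, so CilQ is active.
No repressor is bound and CilQ is active, so *ulmS* is transcribed.
→ *ulmS* is ON.
Cellobiose is present, so PexC is active.
Itaconate is present, so NerG is inactive.
No repressor is bound and PexC is active, so *kepE* is transcribed.
→ *kepE* is ON.
3 of the 3 genes are transcribed.

3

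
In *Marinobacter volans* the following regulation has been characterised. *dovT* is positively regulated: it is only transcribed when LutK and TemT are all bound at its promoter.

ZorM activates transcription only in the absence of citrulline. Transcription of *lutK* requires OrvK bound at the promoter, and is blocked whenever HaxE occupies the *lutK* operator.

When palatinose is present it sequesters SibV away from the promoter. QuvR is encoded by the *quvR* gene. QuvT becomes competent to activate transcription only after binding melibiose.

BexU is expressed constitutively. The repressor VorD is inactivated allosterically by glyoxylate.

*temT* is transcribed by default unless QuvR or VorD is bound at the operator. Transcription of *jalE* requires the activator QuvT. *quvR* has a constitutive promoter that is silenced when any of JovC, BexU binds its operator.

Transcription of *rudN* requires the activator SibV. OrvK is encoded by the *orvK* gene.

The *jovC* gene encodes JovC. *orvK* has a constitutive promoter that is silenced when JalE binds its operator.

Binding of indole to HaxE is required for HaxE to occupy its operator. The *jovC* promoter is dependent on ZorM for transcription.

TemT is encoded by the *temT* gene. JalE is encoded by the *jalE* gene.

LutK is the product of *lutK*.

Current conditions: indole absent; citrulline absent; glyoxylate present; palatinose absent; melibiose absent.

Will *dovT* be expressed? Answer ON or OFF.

Melibiose is absent, so QuvT is inactive.
Required activator QuvT is absent, so *jalE* is not transcribed.
So JalE is not produced.
With no repressor bound, *orvK* is transcribed.
So OrvK is produced and active.
Indole is absent, so HaxE is inactive.
No repressor is bound and OrvK is active, so *lutK* is transcribed.
So LutK is produced and active.
Citrulline is absent, so ZorM is active.
No repressor is bound and ZorM is active, so *jovC* is transcribed.
So JovC is produced and active.
BexU is produced constitutively and is active.
With repressor JovC bound, *quvR* is not transcribed.
So QuvR is not produced.
Glyoxylate is present, so VorD is inactive.
With no repressor bound, *temT* is transcribed.
So TemT is produced and active.
No repressor is bound and LutK and TemT are active, so *dovT* is transcribed.

ON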